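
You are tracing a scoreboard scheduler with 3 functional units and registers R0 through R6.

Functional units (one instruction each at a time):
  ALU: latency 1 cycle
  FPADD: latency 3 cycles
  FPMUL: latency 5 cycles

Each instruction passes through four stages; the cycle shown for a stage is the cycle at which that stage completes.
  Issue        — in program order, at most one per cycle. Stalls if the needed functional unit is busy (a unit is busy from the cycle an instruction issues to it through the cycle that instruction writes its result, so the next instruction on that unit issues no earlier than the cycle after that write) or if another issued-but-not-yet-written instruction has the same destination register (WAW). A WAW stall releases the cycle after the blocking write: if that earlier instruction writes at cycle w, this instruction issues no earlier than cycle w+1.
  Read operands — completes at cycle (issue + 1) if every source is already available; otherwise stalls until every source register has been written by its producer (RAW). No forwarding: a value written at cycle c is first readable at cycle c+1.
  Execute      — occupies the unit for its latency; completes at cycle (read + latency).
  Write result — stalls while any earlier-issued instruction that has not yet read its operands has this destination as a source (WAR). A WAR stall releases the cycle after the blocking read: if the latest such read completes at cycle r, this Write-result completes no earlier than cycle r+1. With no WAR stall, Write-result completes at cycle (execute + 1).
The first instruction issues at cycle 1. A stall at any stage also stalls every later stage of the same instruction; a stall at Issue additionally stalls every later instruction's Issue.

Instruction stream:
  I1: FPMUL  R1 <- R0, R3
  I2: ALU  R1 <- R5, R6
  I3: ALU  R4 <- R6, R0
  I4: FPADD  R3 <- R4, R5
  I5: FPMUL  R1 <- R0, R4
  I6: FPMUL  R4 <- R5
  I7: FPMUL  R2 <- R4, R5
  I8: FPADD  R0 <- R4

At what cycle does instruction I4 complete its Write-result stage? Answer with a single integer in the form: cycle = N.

[1] issue I1 (FPMUL)
[2] I1 read-ops
[7] I1 finished on FPMUL
[8] I1→R1
[9] issue I2 (ALU)
[10] I2 read-ops
[11] I2 finished on ALU
[12] I2→R1
[13] issue I3 (ALU)
[14] I3 read-ops, issue I4 (FPADD)
[15] I3 finished on ALU, issue I5 (FPMUL)
[16] I3→R4
[17] I4 read-ops, I5 read-ops
[20] I4 finished on FPADD
[21] I4→R3
[22] I5 finished on FPMUL
[23] I5→R1
[24] issue I6 (FPMUL)
[25] I6 read-ops
[30] I6 finished on FPMUL
[31] I6→R4
[32] issue I7 (FPMUL)
[33] I7 read-ops, issue I8 (FPADD)
[34] I8 read-ops
[37] I8 finished on FPADD
[38] I7 finished on FPMUL, I8→R0
[39] I7→R2

cycle = 21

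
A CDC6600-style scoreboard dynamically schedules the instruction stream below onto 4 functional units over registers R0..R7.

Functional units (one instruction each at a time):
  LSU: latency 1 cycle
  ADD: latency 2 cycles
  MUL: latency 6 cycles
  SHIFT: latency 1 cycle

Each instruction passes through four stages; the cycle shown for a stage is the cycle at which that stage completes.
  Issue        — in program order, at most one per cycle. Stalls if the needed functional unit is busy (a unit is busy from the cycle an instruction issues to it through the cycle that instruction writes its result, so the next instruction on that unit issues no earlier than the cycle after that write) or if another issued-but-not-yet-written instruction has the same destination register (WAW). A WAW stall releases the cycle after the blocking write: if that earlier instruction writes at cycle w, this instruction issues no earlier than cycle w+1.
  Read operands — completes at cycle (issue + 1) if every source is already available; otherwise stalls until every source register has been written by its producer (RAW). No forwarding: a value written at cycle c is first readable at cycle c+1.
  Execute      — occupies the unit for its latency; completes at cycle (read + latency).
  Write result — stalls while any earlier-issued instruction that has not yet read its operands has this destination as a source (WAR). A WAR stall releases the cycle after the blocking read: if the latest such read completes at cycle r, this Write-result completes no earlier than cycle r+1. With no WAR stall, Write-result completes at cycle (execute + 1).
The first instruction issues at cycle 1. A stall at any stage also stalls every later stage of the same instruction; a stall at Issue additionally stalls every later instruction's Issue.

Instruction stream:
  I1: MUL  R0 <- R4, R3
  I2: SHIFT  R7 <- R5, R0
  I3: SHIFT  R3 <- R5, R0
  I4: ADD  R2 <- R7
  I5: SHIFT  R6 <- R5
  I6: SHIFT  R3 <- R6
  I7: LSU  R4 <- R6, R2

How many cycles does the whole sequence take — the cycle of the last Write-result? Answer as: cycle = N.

[1] I1 dispatched to MUL
[2] I1 operands ready | I2 dispatched to SHIFT
[8] I1 complete
[9] R0←I1
[10] I2 operands ready
[11] I2 complete
[12] R7←I2
[13] I3 dispatched to SHIFT
[14] I3 operands ready | I4 dispatched to ADD
[15] I3 complete | I4 operands ready
[16] R3←I3
[17] I4 complete | I5 dispatched to SHIFT
[18] R2←I4 | I5 operands ready
[19] I5 complete
[20] R6←I5
[21] I6 dispatched to SHIFT
[22] I6 operands ready | I7 dispatched to LSU
[23] I6 complete | I7 operands ready
[24] R3←I6 | I7 complete
[25] R4←I7

cycle = 25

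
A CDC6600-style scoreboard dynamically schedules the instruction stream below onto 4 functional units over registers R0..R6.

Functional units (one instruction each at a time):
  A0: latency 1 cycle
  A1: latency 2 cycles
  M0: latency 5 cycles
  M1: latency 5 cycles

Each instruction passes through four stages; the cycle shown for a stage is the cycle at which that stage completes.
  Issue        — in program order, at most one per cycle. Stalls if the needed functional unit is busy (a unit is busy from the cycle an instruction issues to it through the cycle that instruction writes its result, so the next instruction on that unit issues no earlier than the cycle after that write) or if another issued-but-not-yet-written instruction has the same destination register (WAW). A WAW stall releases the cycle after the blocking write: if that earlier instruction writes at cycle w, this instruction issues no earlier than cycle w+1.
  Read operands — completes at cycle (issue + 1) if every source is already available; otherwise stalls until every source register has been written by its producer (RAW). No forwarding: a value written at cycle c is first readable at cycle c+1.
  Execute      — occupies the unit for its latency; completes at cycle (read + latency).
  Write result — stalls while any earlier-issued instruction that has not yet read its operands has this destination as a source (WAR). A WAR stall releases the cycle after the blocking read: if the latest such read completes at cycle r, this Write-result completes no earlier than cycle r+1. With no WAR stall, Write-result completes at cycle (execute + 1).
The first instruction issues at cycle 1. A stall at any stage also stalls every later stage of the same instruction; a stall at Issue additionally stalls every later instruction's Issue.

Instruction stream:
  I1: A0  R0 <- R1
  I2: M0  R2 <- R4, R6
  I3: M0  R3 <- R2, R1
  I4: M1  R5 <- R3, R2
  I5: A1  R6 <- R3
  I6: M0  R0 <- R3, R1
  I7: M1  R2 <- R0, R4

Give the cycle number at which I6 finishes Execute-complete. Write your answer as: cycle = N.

I1: IS=1 RO=2 EX=3 WR=4
I2: IS=2 RO=3 EX=8 WR=9
I3: IS=10 RO=11 EX=16 WR=17  [struct: M0 busy until I2 writes@9]
I4: IS=11 RO=18 EX=23 WR=24  [RAW R3: wait I3 write@17]
I5: IS=12 RO=18 EX=20 WR=21  [RAW R3: wait I3 write@17]
I6: IS=18 RO=19 EX=24 WR=25  [struct: M0 busy until I3 writes@17]
I7: IS=25 RO=26 EX=31 WR=32  [struct: M1 busy until I4 writes@24]

cycle = 24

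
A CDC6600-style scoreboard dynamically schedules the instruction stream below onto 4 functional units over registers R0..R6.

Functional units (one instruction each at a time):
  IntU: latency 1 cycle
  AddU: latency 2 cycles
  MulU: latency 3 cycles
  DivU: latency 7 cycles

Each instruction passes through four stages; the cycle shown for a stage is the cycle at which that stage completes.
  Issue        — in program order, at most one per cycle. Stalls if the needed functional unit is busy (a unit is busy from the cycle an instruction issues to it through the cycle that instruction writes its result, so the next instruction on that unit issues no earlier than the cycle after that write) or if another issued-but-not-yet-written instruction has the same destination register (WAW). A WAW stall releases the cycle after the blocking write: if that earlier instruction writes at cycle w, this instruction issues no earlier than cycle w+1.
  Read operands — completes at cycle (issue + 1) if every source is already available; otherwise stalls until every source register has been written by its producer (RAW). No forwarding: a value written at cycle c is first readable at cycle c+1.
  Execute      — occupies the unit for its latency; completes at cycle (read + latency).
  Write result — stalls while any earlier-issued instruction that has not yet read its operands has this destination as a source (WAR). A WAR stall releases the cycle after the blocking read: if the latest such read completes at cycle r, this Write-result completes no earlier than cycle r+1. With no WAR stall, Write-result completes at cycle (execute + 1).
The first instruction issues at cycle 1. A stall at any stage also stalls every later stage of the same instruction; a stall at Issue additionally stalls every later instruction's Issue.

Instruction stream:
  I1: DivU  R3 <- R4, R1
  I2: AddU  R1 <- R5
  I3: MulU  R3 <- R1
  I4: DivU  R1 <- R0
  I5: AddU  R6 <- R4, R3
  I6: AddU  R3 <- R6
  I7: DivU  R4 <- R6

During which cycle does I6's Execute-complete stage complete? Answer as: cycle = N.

cycle = 24

I1  is:1  ro:2  ex:9  wr:10
I2  is:2  ro:3  ex:5  wr:6
I3  is:11  ro:12  ex:15  wr:16  — WAW R3: wait I1 write@10
I4  is:12  ro:13  ex:20  wr:21
I5  is:13  ro:17  ex:19  wr:20  — RAW R3: wait I3 write@16
I6  is:21  ro:22  ex:24  wr:25  — struct: AddU busy until I5 writes@20
I7  is:22  ro:23  ex:30  wr:31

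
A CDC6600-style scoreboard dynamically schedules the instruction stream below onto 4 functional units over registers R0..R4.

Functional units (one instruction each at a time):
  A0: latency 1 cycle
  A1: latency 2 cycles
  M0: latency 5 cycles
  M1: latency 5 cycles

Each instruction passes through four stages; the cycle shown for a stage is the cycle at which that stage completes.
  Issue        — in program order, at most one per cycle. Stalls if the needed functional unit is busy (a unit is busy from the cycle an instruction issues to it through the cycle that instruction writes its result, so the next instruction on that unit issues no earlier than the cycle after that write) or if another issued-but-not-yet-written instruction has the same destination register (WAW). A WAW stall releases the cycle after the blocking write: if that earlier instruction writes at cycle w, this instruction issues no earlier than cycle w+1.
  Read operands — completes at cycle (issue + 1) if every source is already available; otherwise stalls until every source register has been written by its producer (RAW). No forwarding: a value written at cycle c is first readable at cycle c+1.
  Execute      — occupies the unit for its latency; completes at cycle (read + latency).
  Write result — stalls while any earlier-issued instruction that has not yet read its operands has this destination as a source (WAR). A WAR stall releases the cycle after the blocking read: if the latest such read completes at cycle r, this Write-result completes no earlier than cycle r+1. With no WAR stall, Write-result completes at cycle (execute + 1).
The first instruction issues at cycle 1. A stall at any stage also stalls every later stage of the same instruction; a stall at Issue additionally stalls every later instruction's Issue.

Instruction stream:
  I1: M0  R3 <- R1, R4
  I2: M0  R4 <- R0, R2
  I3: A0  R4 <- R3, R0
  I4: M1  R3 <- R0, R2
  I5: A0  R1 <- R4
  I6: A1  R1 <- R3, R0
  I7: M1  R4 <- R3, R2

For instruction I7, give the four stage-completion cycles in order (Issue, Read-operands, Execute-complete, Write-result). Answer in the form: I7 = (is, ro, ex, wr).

[1] issue I1 (M0)
[2] I1 read-ops
[7] I1 finished on M0
[8] I1→R3
[9] issue I2 (M0)
[10] I2 read-ops
[15] I2 finished on M0
[16] I2→R4
[17] issue I3 (A0)
[18] I3 read-ops · issue I4 (M1)
[19] I3 finished on A0 · I4 read-ops
[20] I3→R4
[21] issue I5 (A0)
[22] I5 read-ops
[23] I5 finished on A0
[24] I4 finished on M1 · I5→R1
[25] I4→R3 · issue I6 (A1)
[26] I6 read-ops · issue I7 (M1)
[27] I7 read-ops
[28] I6 finished on A1
[29] I6→R1
[32] I7 finished on M1
[33] I7→R4

I7 = (26, 27, 32, 33)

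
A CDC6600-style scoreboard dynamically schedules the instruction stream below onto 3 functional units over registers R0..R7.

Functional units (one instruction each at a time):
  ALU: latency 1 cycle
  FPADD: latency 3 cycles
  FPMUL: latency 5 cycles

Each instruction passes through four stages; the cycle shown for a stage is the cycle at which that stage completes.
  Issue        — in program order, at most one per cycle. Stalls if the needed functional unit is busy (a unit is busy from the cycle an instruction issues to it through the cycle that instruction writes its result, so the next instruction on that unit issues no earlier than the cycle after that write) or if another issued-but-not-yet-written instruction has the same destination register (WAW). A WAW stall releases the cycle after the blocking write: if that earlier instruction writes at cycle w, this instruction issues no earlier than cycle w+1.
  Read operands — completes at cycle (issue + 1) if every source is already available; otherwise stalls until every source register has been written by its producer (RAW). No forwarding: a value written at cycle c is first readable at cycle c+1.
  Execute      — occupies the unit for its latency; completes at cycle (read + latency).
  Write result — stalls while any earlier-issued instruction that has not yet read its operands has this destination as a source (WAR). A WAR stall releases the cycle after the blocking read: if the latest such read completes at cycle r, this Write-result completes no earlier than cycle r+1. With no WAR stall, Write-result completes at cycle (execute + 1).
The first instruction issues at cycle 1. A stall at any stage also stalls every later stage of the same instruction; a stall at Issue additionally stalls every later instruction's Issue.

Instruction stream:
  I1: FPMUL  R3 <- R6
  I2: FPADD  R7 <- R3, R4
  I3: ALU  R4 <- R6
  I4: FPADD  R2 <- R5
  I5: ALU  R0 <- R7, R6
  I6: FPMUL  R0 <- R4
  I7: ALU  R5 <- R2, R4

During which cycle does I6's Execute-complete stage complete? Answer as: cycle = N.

[1] I1 dispatched to FPMUL
[2] I1 operands ready · I2 dispatched to FPADD
[3] I3 dispatched to ALU
[4] I3 operands ready
[5] I3 complete
[7] I1 complete
[8] R3←I1
[9] I2 operands ready
[10] R4←I3
[12] I2 complete
[13] R7←I2
[14] I4 dispatched to FPADD
[15] I4 operands ready · I5 dispatched to ALU
[16] I5 operands ready
[17] I5 complete
[18] I4 complete · R0←I5
[19] R2←I4 · I6 dispatched to FPMUL
[20] I6 operands ready · I7 dispatched to ALU
[21] I7 operands ready
[22] I7 complete
[23] R5←I7
[25] I6 complete
[26] R0←I6

cycle = 25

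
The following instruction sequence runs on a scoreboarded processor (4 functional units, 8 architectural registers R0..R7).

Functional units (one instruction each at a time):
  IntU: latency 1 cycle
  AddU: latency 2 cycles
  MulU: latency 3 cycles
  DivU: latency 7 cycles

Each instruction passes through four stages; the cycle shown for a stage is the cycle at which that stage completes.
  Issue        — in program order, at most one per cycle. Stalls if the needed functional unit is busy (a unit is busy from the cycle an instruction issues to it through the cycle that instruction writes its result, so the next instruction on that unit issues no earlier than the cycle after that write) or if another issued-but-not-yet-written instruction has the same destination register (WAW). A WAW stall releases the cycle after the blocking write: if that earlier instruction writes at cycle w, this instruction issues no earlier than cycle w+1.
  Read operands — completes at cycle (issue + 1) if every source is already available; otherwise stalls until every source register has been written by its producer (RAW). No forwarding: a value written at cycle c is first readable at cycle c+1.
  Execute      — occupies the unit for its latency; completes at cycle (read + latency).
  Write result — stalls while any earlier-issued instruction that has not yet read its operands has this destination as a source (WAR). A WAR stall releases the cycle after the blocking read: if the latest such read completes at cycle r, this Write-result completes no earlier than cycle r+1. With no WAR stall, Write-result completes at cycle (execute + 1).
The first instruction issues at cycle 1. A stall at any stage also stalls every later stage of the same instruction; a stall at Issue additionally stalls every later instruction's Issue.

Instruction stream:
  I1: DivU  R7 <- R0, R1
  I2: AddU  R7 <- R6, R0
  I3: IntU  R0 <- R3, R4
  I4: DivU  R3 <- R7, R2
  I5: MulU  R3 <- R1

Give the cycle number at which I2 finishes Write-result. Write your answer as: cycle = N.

cycle = 15

cycle 1: I1→DivU
cycle 2: I1 RO
cycle 9: I1 EX
cycle 10: I1 WR R7
cycle 11: I2→AddU
cycle 12: I2 RO; I3→IntU
cycle 13: I3 RO; I4→DivU
cycle 14: I2 EX; I3 EX
cycle 15: I2 WR R7; I3 WR R0
cycle 16: I4 RO
cycle 23: I4 EX
cycle 24: I4 WR R3
cycle 25: I5→MulU
cycle 26: I5 RO
cycle 29: I5 EX
cycle 30: I5 WR R3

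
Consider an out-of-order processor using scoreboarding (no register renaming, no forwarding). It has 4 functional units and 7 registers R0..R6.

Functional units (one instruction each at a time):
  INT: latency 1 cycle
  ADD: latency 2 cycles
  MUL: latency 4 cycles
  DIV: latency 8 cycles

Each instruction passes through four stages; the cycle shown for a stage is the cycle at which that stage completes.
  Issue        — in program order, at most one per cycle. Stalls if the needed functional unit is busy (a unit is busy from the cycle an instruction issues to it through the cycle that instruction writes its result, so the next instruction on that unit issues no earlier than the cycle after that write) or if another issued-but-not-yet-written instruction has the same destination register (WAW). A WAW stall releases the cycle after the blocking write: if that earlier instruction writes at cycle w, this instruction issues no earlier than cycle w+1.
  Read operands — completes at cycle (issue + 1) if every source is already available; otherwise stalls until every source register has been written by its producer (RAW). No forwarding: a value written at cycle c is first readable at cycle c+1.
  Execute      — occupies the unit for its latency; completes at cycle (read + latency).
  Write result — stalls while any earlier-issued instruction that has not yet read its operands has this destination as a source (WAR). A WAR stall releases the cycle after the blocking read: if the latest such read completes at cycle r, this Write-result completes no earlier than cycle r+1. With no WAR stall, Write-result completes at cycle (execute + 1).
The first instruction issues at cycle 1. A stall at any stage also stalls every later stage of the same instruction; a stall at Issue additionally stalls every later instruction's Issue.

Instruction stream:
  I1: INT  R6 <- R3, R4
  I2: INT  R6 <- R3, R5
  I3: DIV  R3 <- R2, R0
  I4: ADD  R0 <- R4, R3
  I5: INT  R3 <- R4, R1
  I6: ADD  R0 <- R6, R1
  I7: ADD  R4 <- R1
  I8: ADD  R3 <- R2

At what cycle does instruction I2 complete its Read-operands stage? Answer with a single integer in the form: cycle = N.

cycle = 6

[I1] 1/2/3/4
[I2] 5/6/7/8  (struct: INT busy until I1 writes@4)
[I3] 6/7/15/16
[I4] 7/17/19/20  (RAW R3: wait I3 write@16)
[I5] 17/18/19/20  (WAW R3: wait I3 write@16)
[I6] 21/22/24/25  (struct: ADD busy until I4 writes@20)
[I7] 26/27/29/30  (struct: ADD busy until I6 writes@25)
[I8] 31/32/34/35  (struct: ADD busy until I7 writes@30)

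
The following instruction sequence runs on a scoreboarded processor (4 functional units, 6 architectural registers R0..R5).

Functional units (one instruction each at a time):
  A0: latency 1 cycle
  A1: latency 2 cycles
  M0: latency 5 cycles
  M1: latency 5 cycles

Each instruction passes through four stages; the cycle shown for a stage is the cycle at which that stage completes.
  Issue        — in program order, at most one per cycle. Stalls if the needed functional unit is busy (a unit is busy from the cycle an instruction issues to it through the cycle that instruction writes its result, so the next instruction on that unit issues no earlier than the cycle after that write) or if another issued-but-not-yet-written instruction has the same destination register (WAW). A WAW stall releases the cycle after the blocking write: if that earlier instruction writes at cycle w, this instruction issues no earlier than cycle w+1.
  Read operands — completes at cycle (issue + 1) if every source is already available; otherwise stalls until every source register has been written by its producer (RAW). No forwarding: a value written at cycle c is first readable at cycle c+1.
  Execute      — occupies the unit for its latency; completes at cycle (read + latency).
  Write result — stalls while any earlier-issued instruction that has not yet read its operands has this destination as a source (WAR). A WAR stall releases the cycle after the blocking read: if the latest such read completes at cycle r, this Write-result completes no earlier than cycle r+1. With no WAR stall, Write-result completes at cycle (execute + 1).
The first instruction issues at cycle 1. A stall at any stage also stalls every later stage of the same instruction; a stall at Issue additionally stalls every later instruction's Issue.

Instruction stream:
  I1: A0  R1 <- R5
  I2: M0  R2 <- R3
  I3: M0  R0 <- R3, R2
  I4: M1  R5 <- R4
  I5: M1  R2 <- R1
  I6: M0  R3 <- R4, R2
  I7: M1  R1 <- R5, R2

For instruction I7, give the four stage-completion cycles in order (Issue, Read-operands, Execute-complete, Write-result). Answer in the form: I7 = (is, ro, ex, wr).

  I1 | 1 | 2 | 3 | 4
  I2 | 2 | 3 | 8 | 9
  I3 | 10 | 11 | 16 | 17   struct: M0 busy until I2 writes@9
  I4 | 11 | 12 | 17 | 18
  I5 | 19 | 20 | 25 | 26   struct: M1 busy until I4 writes@18
  I6 | 20 | 27 | 32 | 33   RAW R2: wait I5 write@26
  I7 | 27 | 28 | 33 | 34   struct: M1 busy until I5 writes@26

I7 = (27, 28, 33, 34)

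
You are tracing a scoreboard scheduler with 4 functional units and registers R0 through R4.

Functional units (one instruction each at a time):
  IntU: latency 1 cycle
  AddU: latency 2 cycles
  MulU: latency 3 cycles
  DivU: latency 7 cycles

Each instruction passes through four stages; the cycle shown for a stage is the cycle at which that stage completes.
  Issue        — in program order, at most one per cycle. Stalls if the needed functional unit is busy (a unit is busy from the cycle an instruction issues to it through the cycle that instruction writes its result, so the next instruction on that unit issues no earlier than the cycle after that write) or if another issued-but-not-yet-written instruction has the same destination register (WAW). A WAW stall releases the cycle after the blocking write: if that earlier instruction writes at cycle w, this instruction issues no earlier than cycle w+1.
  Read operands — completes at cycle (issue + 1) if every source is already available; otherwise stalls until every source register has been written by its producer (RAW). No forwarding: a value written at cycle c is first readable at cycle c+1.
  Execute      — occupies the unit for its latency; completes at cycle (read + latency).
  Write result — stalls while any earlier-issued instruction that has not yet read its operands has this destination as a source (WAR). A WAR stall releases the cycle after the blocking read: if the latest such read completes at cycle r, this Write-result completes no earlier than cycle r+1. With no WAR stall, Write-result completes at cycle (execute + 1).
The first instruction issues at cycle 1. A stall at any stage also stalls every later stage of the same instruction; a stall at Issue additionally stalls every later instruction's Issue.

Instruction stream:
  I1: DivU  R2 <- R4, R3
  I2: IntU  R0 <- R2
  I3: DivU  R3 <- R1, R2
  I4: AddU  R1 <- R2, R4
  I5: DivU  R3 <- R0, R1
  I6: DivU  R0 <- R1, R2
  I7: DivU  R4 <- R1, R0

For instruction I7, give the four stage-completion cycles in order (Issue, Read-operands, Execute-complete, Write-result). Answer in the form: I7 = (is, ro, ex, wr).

[I1] 1/2/9/10
[I2] 2/11/12/13  (RAW R2: wait I1 write@10)
[I3] 11/12/19/20  (struct: DivU busy until I1 writes@10)
[I4] 12/13/15/16
[I5] 21/22/29/30  (struct: DivU busy until I3 writes@20)
[I6] 31/32/39/40  (struct: DivU busy until I5 writes@30)
[I7] 41/42/49/50  (struct: DivU busy until I6 writes@40)

I7 = (41, 42, 49, 50)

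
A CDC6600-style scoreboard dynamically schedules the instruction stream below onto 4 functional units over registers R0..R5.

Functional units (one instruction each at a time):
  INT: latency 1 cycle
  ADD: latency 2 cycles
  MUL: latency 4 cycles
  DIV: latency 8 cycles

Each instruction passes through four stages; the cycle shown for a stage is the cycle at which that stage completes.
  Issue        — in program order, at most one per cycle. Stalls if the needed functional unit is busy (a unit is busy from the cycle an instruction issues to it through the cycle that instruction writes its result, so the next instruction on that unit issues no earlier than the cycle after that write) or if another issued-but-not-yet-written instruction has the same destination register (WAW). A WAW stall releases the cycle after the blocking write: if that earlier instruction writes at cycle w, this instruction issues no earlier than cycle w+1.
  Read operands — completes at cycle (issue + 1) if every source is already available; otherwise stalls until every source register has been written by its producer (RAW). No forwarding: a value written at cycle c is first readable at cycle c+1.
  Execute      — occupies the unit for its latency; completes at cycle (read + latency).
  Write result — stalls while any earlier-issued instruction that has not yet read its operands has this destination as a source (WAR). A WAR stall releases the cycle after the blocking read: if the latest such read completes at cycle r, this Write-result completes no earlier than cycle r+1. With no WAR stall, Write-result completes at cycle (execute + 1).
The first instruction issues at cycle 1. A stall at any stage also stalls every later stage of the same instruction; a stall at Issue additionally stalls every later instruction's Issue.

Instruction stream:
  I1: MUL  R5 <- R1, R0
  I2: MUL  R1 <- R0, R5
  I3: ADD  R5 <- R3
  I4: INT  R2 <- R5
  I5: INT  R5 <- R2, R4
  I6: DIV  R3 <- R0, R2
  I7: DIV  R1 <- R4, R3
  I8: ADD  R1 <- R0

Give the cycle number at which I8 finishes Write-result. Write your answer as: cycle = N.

cycle = 44

I1: IS=1 RO=2 EX=6 WR=7
I2: IS=8 RO=9 EX=13 WR=14  [struct: MUL busy until I1 writes@7]
I3: IS=9 RO=10 EX=12 WR=13
I4: IS=10 RO=14 EX=15 WR=16  [RAW R5: wait I3 write@13]
I5: IS=17 RO=18 EX=19 WR=20  [struct: INT busy until I4 writes@16]
I6: IS=18 RO=19 EX=27 WR=28
I7: IS=29 RO=30 EX=38 WR=39  [struct: DIV busy until I6 writes@28]
I8: IS=40 RO=41 EX=43 WR=44  [WAW R1: wait I7 write@39]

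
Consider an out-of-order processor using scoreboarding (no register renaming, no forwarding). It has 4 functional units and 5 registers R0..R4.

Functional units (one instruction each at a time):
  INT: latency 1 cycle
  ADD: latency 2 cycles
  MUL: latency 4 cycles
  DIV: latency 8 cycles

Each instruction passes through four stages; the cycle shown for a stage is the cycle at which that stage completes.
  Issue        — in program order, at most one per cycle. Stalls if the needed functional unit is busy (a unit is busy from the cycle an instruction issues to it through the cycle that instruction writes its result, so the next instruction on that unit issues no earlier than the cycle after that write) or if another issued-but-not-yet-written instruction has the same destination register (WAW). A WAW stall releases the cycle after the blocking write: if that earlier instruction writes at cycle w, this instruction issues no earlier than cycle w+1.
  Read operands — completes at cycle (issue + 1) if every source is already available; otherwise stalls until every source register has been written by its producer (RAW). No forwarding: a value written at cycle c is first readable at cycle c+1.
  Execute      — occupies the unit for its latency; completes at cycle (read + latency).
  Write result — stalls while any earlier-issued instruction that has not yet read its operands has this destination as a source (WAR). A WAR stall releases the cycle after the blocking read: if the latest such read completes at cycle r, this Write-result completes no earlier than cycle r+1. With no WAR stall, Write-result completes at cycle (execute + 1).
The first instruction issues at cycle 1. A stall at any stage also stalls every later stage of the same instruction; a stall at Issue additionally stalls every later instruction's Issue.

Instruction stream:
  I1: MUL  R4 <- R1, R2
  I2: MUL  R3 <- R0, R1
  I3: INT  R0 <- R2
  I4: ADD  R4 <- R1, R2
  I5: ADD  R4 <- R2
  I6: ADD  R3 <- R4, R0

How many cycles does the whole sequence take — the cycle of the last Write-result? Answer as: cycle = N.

c1: I1 dispatched to MUL
c2: I1 operands ready
c6: I1 complete
c7: R4←I1
c8: I2 dispatched to MUL
c9: I2 operands ready, I3 dispatched to INT
c10: I3 operands ready, I4 dispatched to ADD
c11: I3 complete, I4 operands ready
c12: R0←I3
c13: I2 complete, I4 complete
c14: R3←I2, R4←I4
c15: I5 dispatched to ADD
c16: I5 operands ready
c18: I5 complete
c19: R4←I5
c20: I6 dispatched to ADD
c21: I6 operands ready
c23: I6 complete
c24: R3←I6

cycle = 24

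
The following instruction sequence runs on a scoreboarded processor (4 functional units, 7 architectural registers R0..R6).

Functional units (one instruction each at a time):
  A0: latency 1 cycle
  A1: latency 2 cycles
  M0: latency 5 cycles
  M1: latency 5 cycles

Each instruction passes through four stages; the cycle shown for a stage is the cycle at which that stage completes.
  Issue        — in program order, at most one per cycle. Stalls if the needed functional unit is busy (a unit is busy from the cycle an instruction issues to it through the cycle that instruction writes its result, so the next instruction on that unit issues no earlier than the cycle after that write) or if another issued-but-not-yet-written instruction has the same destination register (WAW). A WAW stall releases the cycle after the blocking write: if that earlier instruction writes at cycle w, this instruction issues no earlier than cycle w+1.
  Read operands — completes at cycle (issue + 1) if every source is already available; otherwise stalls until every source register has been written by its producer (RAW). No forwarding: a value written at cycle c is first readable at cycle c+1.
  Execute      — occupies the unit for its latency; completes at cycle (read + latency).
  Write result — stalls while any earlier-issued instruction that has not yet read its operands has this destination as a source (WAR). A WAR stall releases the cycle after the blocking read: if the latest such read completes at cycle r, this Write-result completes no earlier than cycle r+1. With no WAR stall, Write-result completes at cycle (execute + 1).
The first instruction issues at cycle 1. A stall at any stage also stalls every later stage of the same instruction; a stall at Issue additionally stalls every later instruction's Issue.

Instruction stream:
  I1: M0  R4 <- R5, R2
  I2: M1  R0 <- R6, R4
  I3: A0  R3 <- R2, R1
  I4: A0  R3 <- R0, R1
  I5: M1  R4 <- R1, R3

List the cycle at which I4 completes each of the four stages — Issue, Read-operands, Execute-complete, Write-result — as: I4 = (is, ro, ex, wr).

I4 = (7, 16, 17, 18)

1) issue 1, read 2, done 7, write 8
2) issue 2, read 9, done 14, write 15  <RAW R4: wait I1 write@8>
3) issue 3, read 4, done 5, write 6
4) issue 7, read 16, done 17, write 18  <struct: A0 busy until I3 writes@6 / RAW R0: wait I2 write@15>
5) issue 16, read 19, done 24, write 25  <struct: M1 busy until I2 writes@15 / RAW R3: wait I4 write@18>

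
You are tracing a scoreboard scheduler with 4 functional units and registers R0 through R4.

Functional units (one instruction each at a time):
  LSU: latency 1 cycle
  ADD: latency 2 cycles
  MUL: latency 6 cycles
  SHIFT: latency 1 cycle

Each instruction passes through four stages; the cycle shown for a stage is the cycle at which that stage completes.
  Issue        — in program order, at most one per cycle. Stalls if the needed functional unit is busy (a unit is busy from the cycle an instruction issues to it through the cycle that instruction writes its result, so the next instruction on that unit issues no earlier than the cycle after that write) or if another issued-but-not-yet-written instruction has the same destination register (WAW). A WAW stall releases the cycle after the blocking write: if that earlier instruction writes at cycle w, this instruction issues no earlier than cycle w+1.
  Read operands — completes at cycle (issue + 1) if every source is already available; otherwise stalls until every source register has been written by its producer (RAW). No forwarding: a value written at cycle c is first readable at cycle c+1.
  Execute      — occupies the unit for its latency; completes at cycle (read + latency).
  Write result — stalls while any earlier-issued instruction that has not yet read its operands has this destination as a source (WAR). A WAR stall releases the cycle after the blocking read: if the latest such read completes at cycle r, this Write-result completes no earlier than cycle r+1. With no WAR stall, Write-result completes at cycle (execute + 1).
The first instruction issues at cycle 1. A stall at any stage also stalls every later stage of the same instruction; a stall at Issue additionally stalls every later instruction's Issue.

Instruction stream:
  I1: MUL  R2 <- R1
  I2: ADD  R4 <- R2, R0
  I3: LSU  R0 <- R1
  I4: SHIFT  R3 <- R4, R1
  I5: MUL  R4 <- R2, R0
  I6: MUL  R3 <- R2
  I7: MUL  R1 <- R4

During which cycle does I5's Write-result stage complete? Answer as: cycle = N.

t=1  I1 issues→MUL
t=2  I1 reads · I2 issues→ADD
t=3  I3 issues→LSU
t=4  I3 reads · I4 issues→SHIFT
t=5  I3 exec-done
t=8  I1 exec-done
t=9  I1 writes R2
t=10  I2 reads
t=11  I3 writes R0
t=12  I2 exec-done
t=13  I2 writes R4
t=14  I4 reads · I5 issues→MUL
t=15  I4 exec-done · I5 reads
t=16  I4 writes R3
t=21  I5 exec-done
t=22  I5 writes R4
t=23  I6 issues→MUL
t=24  I6 reads
t=30  I6 exec-done
t=31  I6 writes R3
t=32  I7 issues→MUL
t=33  I7 reads
t=39  I7 exec-done
t=40  I7 writes R1

cycle = 22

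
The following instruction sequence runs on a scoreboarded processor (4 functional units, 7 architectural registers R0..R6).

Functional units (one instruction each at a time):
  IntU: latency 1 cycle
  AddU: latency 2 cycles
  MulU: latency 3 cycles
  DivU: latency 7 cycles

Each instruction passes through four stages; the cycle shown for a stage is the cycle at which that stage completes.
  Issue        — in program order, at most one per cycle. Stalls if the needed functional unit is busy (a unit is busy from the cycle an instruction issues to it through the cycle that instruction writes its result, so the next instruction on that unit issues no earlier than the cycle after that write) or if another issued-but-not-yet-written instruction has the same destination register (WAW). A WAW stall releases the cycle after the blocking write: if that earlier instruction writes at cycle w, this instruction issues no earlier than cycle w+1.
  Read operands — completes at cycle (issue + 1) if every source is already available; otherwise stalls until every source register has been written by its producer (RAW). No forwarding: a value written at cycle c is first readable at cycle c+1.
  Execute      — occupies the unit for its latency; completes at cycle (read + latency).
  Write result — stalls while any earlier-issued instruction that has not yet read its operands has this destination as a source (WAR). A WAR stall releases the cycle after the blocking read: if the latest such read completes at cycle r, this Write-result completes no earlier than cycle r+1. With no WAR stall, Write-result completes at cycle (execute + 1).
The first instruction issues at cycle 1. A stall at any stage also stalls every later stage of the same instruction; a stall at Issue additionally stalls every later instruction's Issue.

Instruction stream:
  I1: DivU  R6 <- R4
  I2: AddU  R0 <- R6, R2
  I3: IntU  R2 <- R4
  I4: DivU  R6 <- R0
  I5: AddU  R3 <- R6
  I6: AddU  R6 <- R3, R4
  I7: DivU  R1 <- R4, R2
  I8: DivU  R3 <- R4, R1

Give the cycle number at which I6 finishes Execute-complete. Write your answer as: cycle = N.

cycle = 31

[I1] 1/2/9/10
[I2] 2/11/13/14  (RAW R6: wait I1 write@10)
[I3] 3/4/5/12  (WAR R2: wait I2 read@11)
[I4] 11/15/22/23  (struct: DivU busy until I1 writes@10; RAW R0: wait I2 write@14)
[I5] 15/24/26/27  (struct: AddU busy until I2 writes@14; RAW R6: wait I4 write@23)
[I6] 28/29/31/32  (struct: AddU busy until I5 writes@27)
[I7] 29/30/37/38
[I8] 39/40/47/48  (struct: DivU busy until I7 writes@38)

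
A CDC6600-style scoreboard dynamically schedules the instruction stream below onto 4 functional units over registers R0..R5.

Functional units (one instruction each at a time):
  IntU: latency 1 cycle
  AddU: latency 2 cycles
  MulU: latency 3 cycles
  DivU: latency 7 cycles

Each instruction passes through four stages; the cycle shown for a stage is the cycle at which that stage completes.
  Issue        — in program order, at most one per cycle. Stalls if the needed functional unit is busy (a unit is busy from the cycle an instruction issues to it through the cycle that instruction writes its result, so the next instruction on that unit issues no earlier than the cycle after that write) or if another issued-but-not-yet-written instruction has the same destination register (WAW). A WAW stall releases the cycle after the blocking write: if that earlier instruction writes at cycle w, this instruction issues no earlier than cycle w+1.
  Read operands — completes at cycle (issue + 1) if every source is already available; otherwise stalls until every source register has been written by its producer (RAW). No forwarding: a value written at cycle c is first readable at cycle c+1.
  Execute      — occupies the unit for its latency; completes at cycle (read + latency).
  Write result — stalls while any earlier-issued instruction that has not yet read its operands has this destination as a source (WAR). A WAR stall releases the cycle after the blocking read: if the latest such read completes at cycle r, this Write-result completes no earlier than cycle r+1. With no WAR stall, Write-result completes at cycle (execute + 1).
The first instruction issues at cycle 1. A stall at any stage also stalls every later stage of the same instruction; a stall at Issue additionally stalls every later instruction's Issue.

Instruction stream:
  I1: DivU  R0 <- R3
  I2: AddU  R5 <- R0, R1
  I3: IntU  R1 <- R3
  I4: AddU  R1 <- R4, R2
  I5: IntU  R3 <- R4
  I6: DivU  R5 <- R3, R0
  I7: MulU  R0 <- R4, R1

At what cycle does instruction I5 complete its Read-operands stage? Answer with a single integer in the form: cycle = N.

cycle = 17

t=1  I1 dispatched to DivU
t=2  I1 operands ready, I2 dispatched to AddU
t=3  I3 dispatched to IntU
t=4  I3 operands ready
t=5  I3 complete
t=9  I1 complete
t=10  R0←I1
t=11  I2 operands ready
t=12  R1←I3
t=13  I2 complete
t=14  R5←I2
t=15  I4 dispatched to AddU
t=16  I4 operands ready, I5 dispatched to IntU
t=17  I5 operands ready, I6 dispatched to DivU
t=18  I4 complete, I5 complete, I7 dispatched to MulU
t=19  R1←I4, R3←I5
t=20  I6 operands ready, I7 operands ready
t=23  I7 complete
t=24  R0←I7
t=27  I6 complete
t=28  R5←I6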